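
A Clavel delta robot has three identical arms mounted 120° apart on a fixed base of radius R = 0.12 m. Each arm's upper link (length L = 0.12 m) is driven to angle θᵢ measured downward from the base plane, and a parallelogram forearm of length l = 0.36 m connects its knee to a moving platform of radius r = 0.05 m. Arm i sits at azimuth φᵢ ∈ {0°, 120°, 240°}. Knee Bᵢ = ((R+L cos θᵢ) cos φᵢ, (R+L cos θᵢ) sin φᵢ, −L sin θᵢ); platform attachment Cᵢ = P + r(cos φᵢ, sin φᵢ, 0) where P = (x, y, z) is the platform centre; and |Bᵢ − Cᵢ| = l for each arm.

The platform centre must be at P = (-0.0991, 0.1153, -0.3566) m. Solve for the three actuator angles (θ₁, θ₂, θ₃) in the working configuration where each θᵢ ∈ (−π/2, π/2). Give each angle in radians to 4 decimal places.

rotate P by −φ1: (-0.0991, 0.1153, -0.3566)
  e−x'=0.1691;  (l²−L²−(e−x')²−y'²−z²)/2L = -0.2244
  γ=atan2(-0.3566,0.1691)=-1.1280;  ψ=arccos(-0.5685)=2.1755;  θ1=γ+ψ≈1.0475
φ2=120.0° → target in arm frame (0.1494, 0.0282)
  e−x'=-0.0794;  (l²−L²−(e−x')²−y'²−z²)/2L = -0.0794
  θ2 = atan2(B,A) + arccos(C/0.3653) = 0.0001
rotate P by −φ3: (-0.0503, -0.1435, -0.3566)
  A=0.1203, B=-0.3566, C=(l²−L²−A²−y'²−z²)/(2L)=-0.1959
  γ=atan2(-0.3566,0.1203)=-1.2454;  ψ=arccos(-0.5206)=2.1183;  θ3=γ+ψ≈0.8729

θ₁ = 1.0475, θ₂ = 0.0001, θ₃ = 0.8729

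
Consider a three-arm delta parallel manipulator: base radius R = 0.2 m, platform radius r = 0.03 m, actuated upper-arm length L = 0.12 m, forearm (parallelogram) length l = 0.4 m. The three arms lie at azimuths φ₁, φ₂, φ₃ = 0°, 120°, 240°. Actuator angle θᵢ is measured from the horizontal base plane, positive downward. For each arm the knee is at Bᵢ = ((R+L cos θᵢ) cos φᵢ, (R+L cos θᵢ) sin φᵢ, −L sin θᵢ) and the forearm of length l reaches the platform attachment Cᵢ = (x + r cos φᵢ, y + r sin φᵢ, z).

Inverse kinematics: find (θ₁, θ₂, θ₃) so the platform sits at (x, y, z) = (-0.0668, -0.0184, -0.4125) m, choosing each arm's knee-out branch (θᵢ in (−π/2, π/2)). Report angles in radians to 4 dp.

θ₁ = 1.3096, θ₂ = 0.8728, θ₃ = 0.6985

φ1=0.0° → target in arm frame (-0.0668, -0.0184)
  A=0.2368, B=-0.4125, C=(l²−L²−A²−y'²−z²)/(2L)=-0.3374
  θ1 = atan2(B,A) + arccos(C/0.4756) = 1.3096
rotate P by −φ2: (0.0175, 0.0671, -0.4125)
  A=0.1525, B=-0.4125, C=(l²−L²−A²−y'²−z²)/(2L)=-0.2180
  γ=atan2(-0.4125,0.1525)=-1.2166;  ψ=arccos(-0.4957)=2.0894;  θ2=γ+ψ≈0.8728
φ3=240.0° → target in arm frame (0.0493, -0.0487)
  e−x'=0.1207;  (l²−L²−(e−x')²−y'²−z²)/2L = -0.1728
  θ3 = atan2(B,A) + arccos(C/0.4298) = 0.6985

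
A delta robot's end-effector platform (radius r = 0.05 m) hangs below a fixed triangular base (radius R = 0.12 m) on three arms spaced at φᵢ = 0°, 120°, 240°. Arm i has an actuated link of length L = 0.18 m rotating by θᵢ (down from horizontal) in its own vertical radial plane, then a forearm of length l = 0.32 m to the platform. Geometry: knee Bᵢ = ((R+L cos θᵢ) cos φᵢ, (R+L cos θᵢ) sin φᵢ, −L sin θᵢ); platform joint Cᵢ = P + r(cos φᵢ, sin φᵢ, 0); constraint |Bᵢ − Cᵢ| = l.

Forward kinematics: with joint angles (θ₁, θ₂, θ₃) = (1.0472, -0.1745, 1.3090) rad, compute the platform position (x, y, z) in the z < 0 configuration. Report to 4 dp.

(-0.0557, 0.2005, -0.2811)

S1 = (0.1600·cos0.0°, 0.1600·sin0.0°, -0.1559) = (0.1600, 0.0000, -0.1559)
arm 2 at φ=120.0°: e+L cos θ2 = 0.2473;  S2 = (-0.1236, 0.2141, 0.0313)
φ3=240.0°: virtual centre (-0.0583, -0.1010, -0.1739), radius l
eliminate P² terms by subtracting sphere 1 from 2 and 3
[-0.5673 0.4283 0.3743]·P = 0.0122;  [-0.4366 -0.2019 -0.0360]·P = -0.0061
Cramer: x(z) = 0.0005+0.1996z;  y(z) = 0.0291-0.6096z
sphere 1 gives Az²+Bz+C=0 with A=1.4114, B=0.2126, C=-0.0518;  B²−4AC=0.3376;  roots -0.2811, 0.1305;  negative root z = -0.2811
x = -0.0557, y = 0.2005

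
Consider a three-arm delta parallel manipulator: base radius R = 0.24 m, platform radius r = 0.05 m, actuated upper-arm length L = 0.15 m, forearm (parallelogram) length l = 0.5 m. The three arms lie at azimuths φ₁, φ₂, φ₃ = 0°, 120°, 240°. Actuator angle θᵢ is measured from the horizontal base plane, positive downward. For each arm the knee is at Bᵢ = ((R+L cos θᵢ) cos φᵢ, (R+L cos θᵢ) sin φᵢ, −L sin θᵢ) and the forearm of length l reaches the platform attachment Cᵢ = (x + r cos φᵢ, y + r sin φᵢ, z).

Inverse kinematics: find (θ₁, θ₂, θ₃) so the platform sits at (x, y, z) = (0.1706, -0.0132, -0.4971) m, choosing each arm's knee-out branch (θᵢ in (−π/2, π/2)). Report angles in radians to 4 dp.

rotate P by −φ1: (0.1706, -0.0132, -0.4971)
  A cos θ + B sin θ = C:  0.0194·cos θ + -0.4971·sin θ = -0.0672
  √(A²+B²)=0.4975;  θ1 = -1.5318+1.7063 ≈ 0.1745
rotate P by −φ2: (-0.0967, -0.1411, -0.4971)
  A=0.2867, B=-0.4971, C=(l²−L²−A²−y'²−z²)/(2L)=-0.4058
  √(A²+B²)=0.5739;  θ2 = -1.0476+2.3563 ≈ 1.3087
arm 3 (φ=240.0°): x'=-0.0739, y'=0.1543
  A=0.2639, B=-0.4971, C=(l²−L²−A²−y'²−z²)/(2L)=-0.3769
  θ3 = atan2(B,A) + arccos(C/0.5628) = 1.2217

θ₁ = 0.1745, θ₂ = 1.3087, θ₃ = 1.2217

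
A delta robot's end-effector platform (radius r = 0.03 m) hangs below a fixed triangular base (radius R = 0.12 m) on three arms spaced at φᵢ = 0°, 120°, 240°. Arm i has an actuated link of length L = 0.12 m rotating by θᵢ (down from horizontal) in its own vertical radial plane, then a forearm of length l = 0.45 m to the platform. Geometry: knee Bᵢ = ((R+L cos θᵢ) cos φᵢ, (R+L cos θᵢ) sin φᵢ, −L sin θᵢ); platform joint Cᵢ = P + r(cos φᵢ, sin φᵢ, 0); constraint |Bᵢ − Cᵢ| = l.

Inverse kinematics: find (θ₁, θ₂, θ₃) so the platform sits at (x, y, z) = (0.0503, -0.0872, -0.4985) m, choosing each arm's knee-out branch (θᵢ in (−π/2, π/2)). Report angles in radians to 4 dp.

θ₁ = 0.6979, θ₂ = 1.2215, θ₃ = 0.6977

φ1=0.0° → target in arm frame (0.0503, -0.0872)
  A cos θ + B sin θ = C:  0.0397·cos θ + -0.4985·sin θ = -0.2899
  γ=atan2(-0.4985,0.0397)=-1.4913;  ψ=arccos(-0.5798)=2.1892;  θ1=γ+ψ≈0.6979
arm 2 (φ=120.0°): x'=-0.1007, y'=0.0000
  A=0.1907, B=-0.4985, C=(l²−L²−A²−y'²−z²)/(2L)=-0.4032
  θ2 = atan2(B,A) + arccos(C/0.5337) = 1.2215
arm 3 (φ=240.0°): x'=0.0504, y'=0.0872
  e−x'=0.0396;  (l²−L²−(e−x')²−y'²−z²)/2L = -0.2899
  √(A²+B²)=0.5001;  θ3 = -1.4915+2.1891 ≈ 0.6977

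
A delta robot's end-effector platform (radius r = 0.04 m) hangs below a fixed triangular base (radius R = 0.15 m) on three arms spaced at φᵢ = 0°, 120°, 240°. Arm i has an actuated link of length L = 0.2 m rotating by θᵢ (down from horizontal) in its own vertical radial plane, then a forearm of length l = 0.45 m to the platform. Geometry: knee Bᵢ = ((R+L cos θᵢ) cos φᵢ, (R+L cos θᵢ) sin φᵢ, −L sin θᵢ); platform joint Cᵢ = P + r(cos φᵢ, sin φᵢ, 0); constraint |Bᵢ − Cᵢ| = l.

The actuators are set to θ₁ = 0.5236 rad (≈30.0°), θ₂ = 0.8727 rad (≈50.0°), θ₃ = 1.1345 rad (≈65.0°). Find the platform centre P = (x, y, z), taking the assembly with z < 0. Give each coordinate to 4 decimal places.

arm 1 at φ=0.0°: ρ1 = 0.2832;  O1 = (0.2832, 0.0000, -0.1000)
φ2=120.0°: virtual centre (-0.1193, 0.2066, -0.1532), radius l
φ3=240.0°: virtual centre (-0.0973, -0.1685, -0.1813), radius l
subtract pairs → two planes through P
plane₁₂: -0.8050x+0.4132y+-0.1064z = -0.0098
det = 0.5856;  x = 0.0194+-0.1759z,  y = 0.0141+-0.0851z
sphere 1 gives Az²+Bz+C=0 with A=1.0382, B=0.2904, C=-0.1227;  B²−4AC=0.5940;  roots -0.5110, 0.2313;  negative root z = -0.5110
x = 0.1093, y = 0.0576

(0.1093, 0.0576, -0.5110)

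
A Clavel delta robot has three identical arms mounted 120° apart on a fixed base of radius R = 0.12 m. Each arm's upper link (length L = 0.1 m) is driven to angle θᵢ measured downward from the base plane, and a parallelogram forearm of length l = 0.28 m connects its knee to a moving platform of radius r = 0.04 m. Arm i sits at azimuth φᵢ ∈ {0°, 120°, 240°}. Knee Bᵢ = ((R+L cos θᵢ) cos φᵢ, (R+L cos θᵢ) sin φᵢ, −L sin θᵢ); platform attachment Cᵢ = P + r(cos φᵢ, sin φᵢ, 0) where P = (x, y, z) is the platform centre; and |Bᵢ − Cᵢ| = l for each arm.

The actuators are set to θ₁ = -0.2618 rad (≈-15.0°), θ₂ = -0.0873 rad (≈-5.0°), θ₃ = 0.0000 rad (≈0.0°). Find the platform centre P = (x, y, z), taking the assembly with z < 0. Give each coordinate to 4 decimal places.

(0.0154, 0.0056, -0.2030)

φ1=0.0°: virtual centre (0.1766, 0.0000, 0.0259), radius l
arm 2 at φ=120.0°: (R−r)+L cos θ2 = 0.1796;  centre 2 = (-0.0898, 0.1556, 0.0087)
φ3=240.0°: virtual centre (-0.0900, -0.1559, 0.0000), radius l
subtract pairs → two planes through P
plane₁₂: -0.5328x+0.3111y+-0.0343z = 0.0005
Cramer: x(z) = -0.0010-0.0807z;  y(z) = -0.0001-0.0279z
sphere 1 gives Az²+Bz+C=0 with A=1.0073, B=-0.0231, C=-0.0462;  B²−4AC=0.1867;  roots -0.2030, 0.2259;  negative root z = -0.2030
x = 0.0154, y = 0.0056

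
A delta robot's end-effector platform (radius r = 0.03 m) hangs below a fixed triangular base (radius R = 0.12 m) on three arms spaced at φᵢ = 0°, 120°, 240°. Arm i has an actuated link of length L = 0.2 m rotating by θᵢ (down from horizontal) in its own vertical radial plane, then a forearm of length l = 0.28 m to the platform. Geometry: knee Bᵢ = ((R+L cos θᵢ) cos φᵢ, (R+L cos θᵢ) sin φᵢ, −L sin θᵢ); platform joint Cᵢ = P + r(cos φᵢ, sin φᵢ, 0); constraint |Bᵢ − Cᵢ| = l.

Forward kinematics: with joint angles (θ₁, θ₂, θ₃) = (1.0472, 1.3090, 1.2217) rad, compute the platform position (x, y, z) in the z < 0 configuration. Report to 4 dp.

(0.0408, -0.0153, -0.4096)

arm 1 at φ=0.0°: (R−r)+L cos θ1 = 0.1900;  O1 = (0.1900, 0.0000, -0.1732)
O2 = (0.1418·cos120.0°, 0.1418·sin120.0°, -0.1932) = (-0.0709, 0.1228, -0.1932)
arm 3 at φ=240.0°: (R−r)+L cos θ3 = 0.1584;  O3 = (-0.0792, -0.1372, -0.1879)
|O₂|²−|O₁|² = -0.0087;  |O₃|²−|O₁|² = -0.0057
[-0.5218 0.2455 -0.0400]·P = -0.0087;  [-0.5384 -0.2744 -0.0295]·P = -0.0057
Cramer: x(z) = 0.0137-0.0661z;  y(z) = -0.0062+0.0223z
into |P−O₁|² = l²: 1.0049z² + 0.3694z + -0.0173 = 0;  Δ = 0.2060;  z = -0.4096 or 0.0420 → z<0 root = -0.4096
x = 0.0408, y = -0.0153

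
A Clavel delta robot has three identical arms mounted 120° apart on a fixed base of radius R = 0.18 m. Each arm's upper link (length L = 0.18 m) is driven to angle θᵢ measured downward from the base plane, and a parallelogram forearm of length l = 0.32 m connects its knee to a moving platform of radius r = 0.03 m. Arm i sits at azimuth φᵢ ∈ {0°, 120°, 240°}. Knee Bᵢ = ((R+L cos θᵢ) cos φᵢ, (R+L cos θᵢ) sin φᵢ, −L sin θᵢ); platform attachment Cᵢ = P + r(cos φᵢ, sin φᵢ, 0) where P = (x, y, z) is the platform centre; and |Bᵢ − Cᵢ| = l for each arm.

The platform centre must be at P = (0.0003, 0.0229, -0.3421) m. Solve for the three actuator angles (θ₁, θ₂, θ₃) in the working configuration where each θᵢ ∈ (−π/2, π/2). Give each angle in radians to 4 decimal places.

θ₁ = 0.9599, θ₂ = 0.8724, θ₃ = 1.0471

rotate P by −φ1: (0.0003, 0.0229, -0.3421)
  A cos θ + B sin θ = C:  0.1497·cos θ + -0.3421·sin θ = -0.1944
  θ1 = atan2(B,A) + arccos(C/0.3734) = 0.9599
arm 2 (φ=120.0°): x'=0.0197, y'=-0.0117
  e−x'=0.1303;  (l²−L²−(e−x')²−y'²−z²)/2L = -0.1782
  γ=atan2(-0.3421,0.1303)=-1.2068;  ψ=arccos(-0.4868)=2.0792;  θ2=γ+ψ≈0.8724
rotate P by −φ3: (-0.0200, -0.0112, -0.3421)
  A cos θ + B sin θ = C:  0.1700·cos θ + -0.3421·sin θ = -0.2113
  θ3 = atan2(B,A) + arccos(C/0.3820) = 1.0471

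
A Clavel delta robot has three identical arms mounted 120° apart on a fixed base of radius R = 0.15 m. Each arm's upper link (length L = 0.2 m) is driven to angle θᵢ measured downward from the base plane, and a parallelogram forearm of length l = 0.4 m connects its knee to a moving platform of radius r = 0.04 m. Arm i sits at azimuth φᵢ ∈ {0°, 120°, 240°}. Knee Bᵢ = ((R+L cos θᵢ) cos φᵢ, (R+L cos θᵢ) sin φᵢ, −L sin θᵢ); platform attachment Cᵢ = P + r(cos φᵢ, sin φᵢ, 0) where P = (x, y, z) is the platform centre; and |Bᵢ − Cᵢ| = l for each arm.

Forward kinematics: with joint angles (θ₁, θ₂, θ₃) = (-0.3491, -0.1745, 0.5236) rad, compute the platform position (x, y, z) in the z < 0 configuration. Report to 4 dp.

φ1=0.0°: virtual centre (0.2979, 0.0000, 0.0684), radius l
φ2=120.0°: virtual centre (-0.1535, 0.2658, 0.0347), radius l
O3 = (0.2832·cos240.0°, 0.2832·sin240.0°, -0.1000) = (-0.1416, -0.2453, -0.1000)
subtract pairs → two planes through P
[-0.9028 0.5317 -0.0674]·P = 0.0020;  [-0.8791 -0.4905 -0.3368]·P = -0.0032
Cramer: x(z) = 0.0008-0.2330z;  y(z) = 0.0051-0.2690z
sphere 1 gives Az²+Bz+C=0 with A=1.1267, B=-0.0011, C=-0.0670;  B²−4AC=0.3020;  roots -0.2434, 0.2444;  negative root z = -0.2434
x = 0.0575, y = 0.0706

(0.0575, 0.0706, -0.2434)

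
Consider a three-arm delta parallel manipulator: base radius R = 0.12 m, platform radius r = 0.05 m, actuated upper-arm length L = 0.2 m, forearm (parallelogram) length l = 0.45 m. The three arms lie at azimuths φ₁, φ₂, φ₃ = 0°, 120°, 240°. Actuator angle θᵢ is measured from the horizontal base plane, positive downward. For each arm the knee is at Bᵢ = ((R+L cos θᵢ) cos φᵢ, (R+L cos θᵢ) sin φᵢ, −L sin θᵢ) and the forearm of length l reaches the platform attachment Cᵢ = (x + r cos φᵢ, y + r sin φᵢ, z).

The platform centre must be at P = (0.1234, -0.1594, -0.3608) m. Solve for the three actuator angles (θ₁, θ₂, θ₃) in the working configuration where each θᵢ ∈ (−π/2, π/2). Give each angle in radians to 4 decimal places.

θ₁ = -0.1748, θ₂ = 0.8725, θ₃ = -0.0001

rotate P by −φ1: (0.1234, -0.1594, -0.3608)
  A=-0.0534, B=-0.3608, C=(l²−L²−A²−y'²−z²)/(2L)=0.0102
  √(A²+B²)=0.3647;  θ1 = -1.7177+1.5429 ≈ -0.1748
φ2=120.0° → target in arm frame (-0.1997, -0.0272)
  A cos θ + B sin θ = C:  0.2697·cos θ + -0.3608·sin θ = -0.1029
  γ=atan2(-0.3608,0.2697)=-0.9288;  ψ=arccos(-0.2285)=1.8013;  θ2=γ+ψ≈0.8725
arm 3 (φ=240.0°): x'=0.0763, y'=0.1866
  A cos θ + B sin θ = C:  -0.0063·cos θ + -0.3608·sin θ = -0.0063
  θ3 = atan2(B,A) + arccos(C/0.3609) = -0.0001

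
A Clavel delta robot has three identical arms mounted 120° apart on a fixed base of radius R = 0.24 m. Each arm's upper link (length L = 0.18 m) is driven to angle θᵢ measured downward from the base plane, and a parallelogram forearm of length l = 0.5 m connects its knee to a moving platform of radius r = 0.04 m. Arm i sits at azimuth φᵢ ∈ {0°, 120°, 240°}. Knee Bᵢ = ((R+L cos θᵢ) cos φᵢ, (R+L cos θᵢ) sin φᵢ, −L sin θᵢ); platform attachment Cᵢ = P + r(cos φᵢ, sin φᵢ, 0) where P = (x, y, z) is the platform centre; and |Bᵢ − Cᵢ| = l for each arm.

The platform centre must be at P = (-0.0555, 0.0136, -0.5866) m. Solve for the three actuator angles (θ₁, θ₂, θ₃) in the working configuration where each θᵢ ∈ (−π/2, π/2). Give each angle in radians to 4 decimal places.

arm 1 (φ=0.0°): x'=-0.0555, y'=0.0136
  A=0.2555, B=-0.5866, C=(l²−L²−A²−y'²−z²)/(2L)=-0.5332
  γ=atan2(-0.5866,0.2555)=-1.1600;  ψ=arccos(-0.8334)=2.5560;  θ1=γ+ψ≈1.3960
arm 2 (φ=120.0°): x'=0.0395, y'=0.0413
  A cos θ + B sin θ = C:  0.1605·cos θ + -0.5866·sin θ = -0.4276
  γ=atan2(-0.5866,0.1605)=-1.3038;  ψ=arccos(-0.7032)=2.3507;  θ2=γ+ψ≈1.0469
arm 3 (φ=240.0°): x'=0.0160, y'=-0.0549
  A=0.1840, B=-0.5866, C=(l²−L²−A²−y'²−z²)/(2L)=-0.4538
  √(A²+B²)=0.6148;  θ3 = -1.2668+2.4012 ≈ 1.1344

θ₁ = 1.3960, θ₂ = 1.0469, θ₃ = 1.1344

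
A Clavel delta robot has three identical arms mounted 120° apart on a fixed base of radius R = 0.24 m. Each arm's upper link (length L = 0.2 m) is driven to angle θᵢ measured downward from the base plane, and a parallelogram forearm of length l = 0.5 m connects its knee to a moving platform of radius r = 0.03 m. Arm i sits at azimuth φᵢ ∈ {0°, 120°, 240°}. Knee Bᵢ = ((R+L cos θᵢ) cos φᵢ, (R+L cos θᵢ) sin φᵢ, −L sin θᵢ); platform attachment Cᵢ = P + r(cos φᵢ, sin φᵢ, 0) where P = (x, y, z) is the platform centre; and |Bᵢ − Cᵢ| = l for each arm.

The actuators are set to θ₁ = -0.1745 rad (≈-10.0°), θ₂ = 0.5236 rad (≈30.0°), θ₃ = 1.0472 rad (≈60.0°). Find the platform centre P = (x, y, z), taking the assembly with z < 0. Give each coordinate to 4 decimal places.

S1 = (0.4070·cos0.0°, 0.4070·sin0.0°, 0.0347) = (0.4070, 0.0000, 0.0347)
φ2=120.0°: virtual centre (-0.1916, 0.3319, -0.1000), radius l
φ3=240.0°: virtual centre (-0.1550, -0.2685, -0.1732), radius l
subtract pairs → two planes through P
plane₁₂: -1.1971x+0.6637y+-0.2694z = -0.0100
Cramer: x(z) = 0.0233-0.3029z;  y(z) = 0.0270-0.1404z
into |P−S₁|² = l²: 1.1115z² + 0.1554z + -0.1009 = 0;  Δ = 0.4727;  z = -0.3792 or 0.2394 → z<0 root = -0.3792
x = 0.1382, y = 0.0803

(0.1382, 0.0803, -0.3792)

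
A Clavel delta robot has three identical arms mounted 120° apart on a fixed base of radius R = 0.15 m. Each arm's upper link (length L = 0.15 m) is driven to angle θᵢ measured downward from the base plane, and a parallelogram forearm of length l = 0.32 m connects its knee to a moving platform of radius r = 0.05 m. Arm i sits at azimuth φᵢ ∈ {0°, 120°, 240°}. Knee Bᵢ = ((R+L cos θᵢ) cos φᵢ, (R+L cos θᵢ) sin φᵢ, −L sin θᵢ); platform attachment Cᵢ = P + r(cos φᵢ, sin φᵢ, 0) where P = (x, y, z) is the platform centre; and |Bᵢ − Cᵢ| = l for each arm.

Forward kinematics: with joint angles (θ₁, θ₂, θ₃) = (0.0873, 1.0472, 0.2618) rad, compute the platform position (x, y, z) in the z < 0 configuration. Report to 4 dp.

arm 1 at φ=0.0°: e+L cos θ1 = 0.2494;  O1 = (0.2494, 0.0000, -0.0131)
φ2=120.0°: virtual centre (-0.0875, 0.1516, -0.1299), radius l
O3 = (0.2449·cos240.0°, 0.2449·sin240.0°, -0.0388) = (-0.1224, -0.2121, -0.0388)
eliminate P² terms by subtracting sphere 1 from 2 and 3
[-0.6739 0.3031 -0.2337]·P = -0.0149;  [-0.7437 -0.4242 -0.0515]·P = -0.0009
Cramer: x(z) = 0.0129-0.2244z;  y(z) = -0.0205+0.2720z
into |P−O₁|² = l²: 1.1243z² + 0.1212z + -0.0459 = 0;  Δ = 0.2209;  z = -0.2629 or 0.1551 → z<0 root = -0.2629
x = 0.0719, y = -0.0920

(0.0719, -0.0920, -0.2629)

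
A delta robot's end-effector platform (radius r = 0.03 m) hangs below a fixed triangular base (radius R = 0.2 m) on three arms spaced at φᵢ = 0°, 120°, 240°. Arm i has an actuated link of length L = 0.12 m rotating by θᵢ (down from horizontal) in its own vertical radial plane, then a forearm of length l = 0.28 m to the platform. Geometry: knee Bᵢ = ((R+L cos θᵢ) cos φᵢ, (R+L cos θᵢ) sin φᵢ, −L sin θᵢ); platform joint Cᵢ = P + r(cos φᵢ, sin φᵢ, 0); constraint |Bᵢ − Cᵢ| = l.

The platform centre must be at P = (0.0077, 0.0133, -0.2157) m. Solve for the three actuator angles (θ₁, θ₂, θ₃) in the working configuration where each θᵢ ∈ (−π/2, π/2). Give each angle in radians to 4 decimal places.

arm 1 (φ=0.0°): x'=0.0077, y'=0.0133
  e−x'=0.1623;  (l²−L²−(e−x')²−y'²−z²)/2L = -0.0377
  γ=atan2(-0.2157,0.1623)=-0.9257;  ψ=arccos(-0.1396)=1.7109;  θ1=γ+ψ≈0.7851
arm 2 (φ=120.0°): x'=0.0077, y'=-0.0133
  e−x'=0.1623;  (l²−L²−(e−x')²−y'²−z²)/2L = -0.0377
  θ2 = atan2(B,A) + arccos(C/0.2700) = 0.7854
rotate P by −φ3: (-0.0154, 0.0000, -0.2157)
  A cos θ + B sin θ = C:  0.1854·cos θ + -0.2157·sin θ = -0.0704
  √(A²+B²)=0.2844;  θ3 = -0.8609+1.8208 ≈ 0.9599

θ₁ = 0.7851, θ₂ = 0.7854, θ₃ = 0.9599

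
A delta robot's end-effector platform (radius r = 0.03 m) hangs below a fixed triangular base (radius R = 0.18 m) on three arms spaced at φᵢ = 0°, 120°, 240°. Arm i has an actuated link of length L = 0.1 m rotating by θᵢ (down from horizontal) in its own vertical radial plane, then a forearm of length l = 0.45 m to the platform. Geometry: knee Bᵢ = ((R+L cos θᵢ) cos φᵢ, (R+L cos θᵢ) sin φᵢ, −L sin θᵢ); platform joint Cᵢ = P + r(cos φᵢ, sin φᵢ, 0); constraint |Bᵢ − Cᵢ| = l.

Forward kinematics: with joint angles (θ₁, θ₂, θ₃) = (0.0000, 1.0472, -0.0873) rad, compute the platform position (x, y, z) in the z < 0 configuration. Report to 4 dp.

(0.0594, -0.1184, -0.3901)

O1 = (0.2500·cos0.0°, 0.2500·sin0.0°, 0.0000) = (0.2500, 0.0000, 0.0000)
arm 2 at φ=120.0°: e+L cos θ2 = 0.2000;  O2 = (-0.1000, 0.1732, -0.0866)
arm 3 at φ=240.0°: e+L cos θ3 = 0.2496;  O3 = (-0.1248, -0.2162, 0.0087)
subtract pairs → two planes through P
plane₁₂: -0.7000x+0.3464y+-0.1732z = -0.0150
det = 0.5623;  x = 0.0116+-0.1224z,  y = -0.0199+0.2526z
into |P−O₁|² = l²: 1.0788z² + 0.0483z + -0.1453 = 0;  Δ = 0.6292;  z = -0.3901 or 0.3452 → z<0 root = -0.3901
x = 0.0594, y = -0.1184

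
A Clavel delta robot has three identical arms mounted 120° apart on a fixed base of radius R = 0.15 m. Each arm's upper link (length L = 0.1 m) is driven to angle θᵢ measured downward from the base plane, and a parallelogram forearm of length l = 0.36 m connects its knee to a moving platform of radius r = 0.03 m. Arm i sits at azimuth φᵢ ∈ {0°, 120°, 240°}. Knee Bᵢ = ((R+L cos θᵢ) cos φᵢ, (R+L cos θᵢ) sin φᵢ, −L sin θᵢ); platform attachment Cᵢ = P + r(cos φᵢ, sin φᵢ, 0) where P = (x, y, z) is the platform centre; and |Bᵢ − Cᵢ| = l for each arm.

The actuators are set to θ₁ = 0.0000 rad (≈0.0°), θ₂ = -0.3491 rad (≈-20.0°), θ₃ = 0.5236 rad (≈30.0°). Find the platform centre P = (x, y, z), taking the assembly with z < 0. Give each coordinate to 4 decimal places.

(0.0112, 0.0685, -0.2851)

centre 1 = (0.2200·cos0.0°, 0.2200·sin0.0°, 0.0000) = (0.2200, 0.0000, 0.0000)
centre 2 = (0.2140·cos120.0°, 0.2140·sin120.0°, 0.0342) = (-0.1070, 0.1853, 0.0342)
centre 3 = (0.2066·cos240.0°, 0.2066·sin240.0°, -0.0500) = (-0.1033, -0.1789, -0.0500)
eliminate P² terms by subtracting sphere 1 from 2 and 3
linear system: -0.6540x+0.3706y = -0.0014−0.0684z; -0.6466x+-0.3578y = -0.0032−-0.1000z
Cramer: x(z) = 0.0036-0.0266z;  y(z) = 0.0025-0.2315z
sphere 1 gives Az²+Bz+C=0 with A=1.0543, B=0.0104, C=-0.0828;  B²−4AC=0.3492;  roots -0.2851, 0.2753;  negative root z = -0.2851
x = 0.0112, y = 0.0685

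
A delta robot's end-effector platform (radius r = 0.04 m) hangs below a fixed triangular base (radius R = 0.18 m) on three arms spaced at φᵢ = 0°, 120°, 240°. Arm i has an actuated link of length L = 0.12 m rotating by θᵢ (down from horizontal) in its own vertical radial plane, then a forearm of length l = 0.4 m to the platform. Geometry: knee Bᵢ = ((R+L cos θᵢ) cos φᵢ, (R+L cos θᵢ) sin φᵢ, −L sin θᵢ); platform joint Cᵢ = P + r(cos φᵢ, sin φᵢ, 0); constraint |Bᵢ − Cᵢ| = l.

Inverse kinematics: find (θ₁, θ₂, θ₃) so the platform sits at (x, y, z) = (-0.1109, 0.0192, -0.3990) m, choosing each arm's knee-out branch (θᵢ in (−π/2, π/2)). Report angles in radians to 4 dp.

θ₁ = 1.3091, θ₂ = 0.4362, θ₃ = 0.6105

rotate P by −φ1: (-0.1109, 0.0192, -0.3990)
  A cos θ + B sin θ = C:  0.2509·cos θ + -0.3990·sin θ = -0.3205
  √(A²+B²)=0.4713;  θ1 = -1.0095+2.3186 ≈ 1.3091
arm 2 (φ=120.0°): x'=0.0721, y'=0.0864
  A cos θ + B sin θ = C:  0.0679·cos θ + -0.3990·sin θ = -0.1070
  θ2 = atan2(B,A) + arccos(C/0.4047) = 0.4362
rotate P by −φ3: (0.0388, -0.1056, -0.3990)
  A=0.1012, B=-0.3990, C=(l²−L²−A²−y'²−z²)/(2L)=-0.1458
  θ3 = atan2(B,A) + arccos(C/0.4116) = 0.6105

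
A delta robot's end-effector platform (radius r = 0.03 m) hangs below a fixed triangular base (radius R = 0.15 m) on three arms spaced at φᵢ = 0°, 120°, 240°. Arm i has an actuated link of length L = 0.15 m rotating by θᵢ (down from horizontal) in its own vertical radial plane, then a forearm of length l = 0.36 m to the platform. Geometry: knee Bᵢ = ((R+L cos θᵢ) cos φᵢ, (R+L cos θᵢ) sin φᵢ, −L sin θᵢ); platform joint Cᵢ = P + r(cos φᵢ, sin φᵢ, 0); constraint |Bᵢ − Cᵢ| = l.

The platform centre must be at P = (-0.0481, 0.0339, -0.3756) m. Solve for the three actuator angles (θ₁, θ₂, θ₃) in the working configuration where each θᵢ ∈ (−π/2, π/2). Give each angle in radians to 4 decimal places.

rotate P by −φ1: (-0.0481, 0.0339, -0.3756)
  A cos θ + B sin θ = C:  0.1681·cos θ + -0.3756·sin θ = -0.2113
  γ=atan2(-0.3756,0.1681)=-1.1500;  ψ=arccos(-0.5134)=2.1100;  θ1=γ+ψ≈0.9600
rotate P by −φ2: (0.0534, 0.0247, -0.3756)
  A=0.0666, B=-0.3756, C=(l²−L²−A²−y'²−z²)/(2L)=-0.1301
  √(A²+B²)=0.3815;  θ2 = -1.3953+1.9187 ≈ 0.5234
arm 3 (φ=240.0°): x'=-0.0053, y'=-0.0586
  e−x'=0.1253;  (l²−L²−(e−x')²−y'²−z²)/2L = -0.1770
  θ3 = atan2(B,A) + arccos(C/0.3960) = 0.7856

θ₁ = 0.9600, θ₂ = 0.5234, θ₃ = 0.7856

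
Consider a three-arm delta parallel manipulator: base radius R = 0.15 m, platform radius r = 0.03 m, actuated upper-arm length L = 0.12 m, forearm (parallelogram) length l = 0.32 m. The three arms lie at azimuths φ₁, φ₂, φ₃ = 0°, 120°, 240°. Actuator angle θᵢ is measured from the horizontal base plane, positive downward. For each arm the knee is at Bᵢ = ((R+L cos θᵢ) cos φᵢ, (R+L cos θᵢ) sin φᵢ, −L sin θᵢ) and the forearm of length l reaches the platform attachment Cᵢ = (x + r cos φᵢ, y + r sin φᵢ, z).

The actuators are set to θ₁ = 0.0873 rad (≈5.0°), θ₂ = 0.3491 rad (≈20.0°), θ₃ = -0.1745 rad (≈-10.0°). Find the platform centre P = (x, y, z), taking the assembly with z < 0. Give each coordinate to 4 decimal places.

arm 1 at φ=0.0°: ρ1 = 0.2395;  S1 = (0.2395, 0.0000, -0.0105)
arm 2 at φ=120.0°: ρ2 = 0.2328;  S2 = (-0.1164, 0.2016, -0.0410)
φ3=240.0°: virtual centre (-0.1191, -0.2063, 0.0208), radius l
subtract pairs → two planes through P
[-0.7118 0.4032 -0.0612]·P = -0.0016;  [-0.7173 -0.4125 0.0626]·P = -0.0003
Cramer: x(z) = 0.0014+0.0000z;  y(z) = -0.0016+0.1517z
sphere 1 gives Az²+Bz+C=0 with A=1.0230, B=0.0204, C=-0.0456;  B²−4AC=0.1869;  roots -0.2213, 0.2013;  negative root z = -0.2213
x = 0.0014, y = -0.0352

(0.0014, -0.0352, -0.2213)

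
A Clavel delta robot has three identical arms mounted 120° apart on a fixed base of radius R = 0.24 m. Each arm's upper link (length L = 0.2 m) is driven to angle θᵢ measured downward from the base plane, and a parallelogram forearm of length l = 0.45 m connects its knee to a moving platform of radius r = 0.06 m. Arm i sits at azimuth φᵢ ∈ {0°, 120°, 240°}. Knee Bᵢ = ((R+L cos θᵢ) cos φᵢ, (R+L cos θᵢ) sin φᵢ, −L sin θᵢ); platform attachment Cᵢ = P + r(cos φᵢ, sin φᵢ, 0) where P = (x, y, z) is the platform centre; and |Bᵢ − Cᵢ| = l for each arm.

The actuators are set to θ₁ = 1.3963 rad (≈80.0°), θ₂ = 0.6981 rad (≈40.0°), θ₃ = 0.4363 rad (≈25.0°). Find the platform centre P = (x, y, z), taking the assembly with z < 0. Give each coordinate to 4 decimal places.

(-0.1626, -0.0368, -0.4394)

S1 = (0.2147·cos0.0°, 0.2147·sin0.0°, -0.1970) = (0.2147, 0.0000, -0.1970)
arm 2 at φ=120.0°: ρ2 = 0.3332;  S2 = (-0.1666, 0.2886, -0.1286)
arm 3 at φ=240.0°: ρ3 = 0.3613;  S3 = (-0.1806, -0.3129, -0.0845)
eliminate P² terms by subtracting sphere 1 from 2 and 3
plane₁₂: -0.7627x+0.5771y+0.1368z = 0.0427
det = 0.9336;  x = -0.0612+0.2307z,  y = -0.0070+0.0678z
sphere 1 gives Az²+Bz+C=0 with A=1.0578, B=0.2656, C=-0.0875;  B²−4AC=0.4409;  roots -0.4394, 0.1883;  negative root z = -0.4394
x = -0.1626, y = -0.0368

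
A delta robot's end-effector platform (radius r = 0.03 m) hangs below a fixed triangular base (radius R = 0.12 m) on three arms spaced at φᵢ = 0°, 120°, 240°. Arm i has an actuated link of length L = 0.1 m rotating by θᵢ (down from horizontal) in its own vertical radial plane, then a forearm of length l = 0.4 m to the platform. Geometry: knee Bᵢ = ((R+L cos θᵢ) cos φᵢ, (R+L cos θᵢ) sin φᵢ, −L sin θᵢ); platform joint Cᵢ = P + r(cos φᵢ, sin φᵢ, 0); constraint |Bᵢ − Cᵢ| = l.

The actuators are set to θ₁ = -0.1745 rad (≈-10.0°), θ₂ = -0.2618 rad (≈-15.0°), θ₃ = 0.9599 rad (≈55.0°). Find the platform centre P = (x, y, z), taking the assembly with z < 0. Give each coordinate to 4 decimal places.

O1 = (0.1885·cos0.0°, 0.1885·sin0.0°, 0.0174) = (0.1885, 0.0000, 0.0174)
arm 2 at φ=120.0°: e+L cos θ2 = 0.1866;  O2 = (-0.0933, 0.1616, 0.0259)
φ3=240.0°: virtual centre (-0.0737, -0.1276, -0.0819), radius l
|O₂|²−|O₁|² = -0.0003;  |O₃|²−|O₁|² = -0.0074
linear system: -0.5636x+0.3232y = -0.0003−0.0170z; -0.5243x+-0.2552y = -0.0074−-0.1985z
Cramer: x(z) = 0.0079-0.1909z;  y(z) = 0.0127-0.3857z
into |P−O₁|² = l²: 1.1852z² + 0.0244z + -0.1269 = 0;  Δ = 0.6024;  z = -0.3377 or 0.3171 → z<0 root = -0.3377
x = 0.0724, y = 0.1430

(0.0724, 0.1430, -0.3377)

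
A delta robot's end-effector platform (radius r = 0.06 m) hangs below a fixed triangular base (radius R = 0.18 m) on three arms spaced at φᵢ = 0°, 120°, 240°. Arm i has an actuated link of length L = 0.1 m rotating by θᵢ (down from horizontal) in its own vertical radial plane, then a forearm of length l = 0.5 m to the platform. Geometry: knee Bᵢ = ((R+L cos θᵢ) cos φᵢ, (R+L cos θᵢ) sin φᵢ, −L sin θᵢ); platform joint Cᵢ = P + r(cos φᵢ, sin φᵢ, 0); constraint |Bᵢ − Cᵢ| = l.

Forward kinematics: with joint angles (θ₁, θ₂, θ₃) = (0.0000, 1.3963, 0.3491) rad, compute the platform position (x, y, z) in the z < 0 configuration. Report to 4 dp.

φ1=0.0°: virtual centre (0.2200, 0.0000, 0.0000), radius l
φ2=120.0°: virtual centre (-0.0687, 0.1190, -0.0985), radius l
φ3=240.0°: virtual centre (-0.1070, -0.1853, -0.0342), radius l
|S₂|²−|S₁|² = -0.0198;  |S₃|²−|S₁|² = -0.0014
plane₁₂: -0.5774x+0.2379y+-0.1970z = -0.0198
Cramer: x(z) = 0.0208-0.2416z;  y(z) = -0.0328+0.2417z
quadratic in z: (1.1168)z²+(0.0804)z+(-0.2092)=0, √Δ=0.9701 → z ∈ {-0.4703, 0.3984}; z = -0.4703 (taking z<0)
x = 0.1344, y = -0.1465

(0.1344, -0.1465, -0.4703)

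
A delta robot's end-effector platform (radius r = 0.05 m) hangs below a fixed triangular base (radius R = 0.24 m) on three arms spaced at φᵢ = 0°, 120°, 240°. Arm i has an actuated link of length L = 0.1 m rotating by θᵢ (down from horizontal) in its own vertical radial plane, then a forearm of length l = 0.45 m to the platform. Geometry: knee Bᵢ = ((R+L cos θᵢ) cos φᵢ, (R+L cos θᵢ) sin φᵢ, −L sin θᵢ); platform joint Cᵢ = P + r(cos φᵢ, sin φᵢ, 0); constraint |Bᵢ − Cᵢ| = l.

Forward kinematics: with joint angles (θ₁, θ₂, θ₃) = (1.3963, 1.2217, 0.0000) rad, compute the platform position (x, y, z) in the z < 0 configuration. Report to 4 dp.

(-0.0836, -0.1112, -0.4233)

centre 1 = (0.2074·cos0.0°, 0.2074·sin0.0°, -0.0985) = (0.2074, 0.0000, -0.0985)
arm 2 at φ=120.0°: ρ2 = 0.2242;  centre 2 = (-0.1121, 0.1942, -0.0940)
arm 3 at φ=240.0°: ρ3 = 0.2900;  centre 3 = (-0.1450, -0.2511, 0.0000)
subtract pairs → two planes through P
[-0.6389 0.3883 0.0090]·P = 0.0064;  [-0.7047 -0.5023 0.1970]·P = 0.0314
det = 0.5946;  x = -0.0259+0.1363z,  y = -0.0262+0.2009z
quadratic in z: (1.0589)z²+(0.1229)z+(-0.1377)=0, √Δ=0.7735 → z ∈ {-0.4233, 0.3072}; z = -0.4233 (taking z<0)
x = -0.0836, y = -0.1112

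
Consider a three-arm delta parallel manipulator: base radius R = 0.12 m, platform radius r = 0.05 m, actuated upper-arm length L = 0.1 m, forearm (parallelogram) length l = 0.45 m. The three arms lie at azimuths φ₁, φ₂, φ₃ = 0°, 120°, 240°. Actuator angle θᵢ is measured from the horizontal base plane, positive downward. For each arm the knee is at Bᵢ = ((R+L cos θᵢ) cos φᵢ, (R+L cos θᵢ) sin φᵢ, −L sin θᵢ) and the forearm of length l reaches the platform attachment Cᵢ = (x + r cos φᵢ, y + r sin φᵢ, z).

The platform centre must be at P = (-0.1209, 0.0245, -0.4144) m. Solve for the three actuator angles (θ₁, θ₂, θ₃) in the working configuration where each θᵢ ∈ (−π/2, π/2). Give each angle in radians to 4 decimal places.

φ1=0.0° → target in arm frame (-0.1209, 0.0245)
  A cos θ + B sin θ = C:  0.1909·cos θ + -0.4144·sin θ = -0.0814
  θ1 = atan2(B,A) + arccos(C/0.4563) = 0.6110
rotate P by −φ2: (0.0817, 0.0925, -0.4144)
  A cos θ + B sin θ = C:  -0.0117·cos θ + -0.4144·sin θ = 0.0604
  γ=atan2(-0.4144,-0.0117)=-1.5989;  ψ=arccos(0.1458)=1.4245;  θ2=γ+ψ≈-0.1745
arm 3 (φ=240.0°): x'=0.0392, y'=-0.1170
  A=0.0308, B=-0.4144, C=(l²−L²−A²−y'²−z²)/(2L)=0.0307
  √(A²+B²)=0.4155;  θ3 = -1.4967+1.4968 ≈ 0.0001

θ₁ = 0.6110, θ₂ = -0.1745, θ₃ = 0.0001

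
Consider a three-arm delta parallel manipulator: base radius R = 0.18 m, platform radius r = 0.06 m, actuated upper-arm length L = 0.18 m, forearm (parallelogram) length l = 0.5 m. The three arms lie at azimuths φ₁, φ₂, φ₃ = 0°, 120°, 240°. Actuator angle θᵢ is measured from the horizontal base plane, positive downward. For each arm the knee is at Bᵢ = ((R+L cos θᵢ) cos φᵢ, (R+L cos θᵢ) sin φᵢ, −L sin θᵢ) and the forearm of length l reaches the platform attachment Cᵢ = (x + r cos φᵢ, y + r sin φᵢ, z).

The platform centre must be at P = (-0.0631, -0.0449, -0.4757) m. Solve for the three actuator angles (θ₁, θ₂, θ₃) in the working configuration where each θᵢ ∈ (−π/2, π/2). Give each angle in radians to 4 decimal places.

φ1=0.0° → target in arm frame (-0.0631, -0.0449)
  A=0.1831, B=-0.4757, C=(l²−L²−A²−y'²−z²)/(2L)=-0.1229
  θ1 = atan2(B,A) + arccos(C/0.5097) = 0.6109
φ2=120.0° → target in arm frame (-0.0073, 0.0771)
  A=0.1273, B=-0.4757, C=(l²−L²−A²−y'²−z²)/(2L)=-0.0857
  √(A²+B²)=0.4924;  θ2 = -1.3092+1.7457 ≈ 0.4364
rotate P by −φ3: (0.0704, -0.0322, -0.4757)
  A cos θ + B sin θ = C:  0.0496·cos θ + -0.4757·sin θ = -0.0338
  √(A²+B²)=0.4783;  θ3 = -1.4670+1.6416 ≈ 0.1746

θ₁ = 0.6109, θ₂ = 0.4364, θ₃ = 0.1746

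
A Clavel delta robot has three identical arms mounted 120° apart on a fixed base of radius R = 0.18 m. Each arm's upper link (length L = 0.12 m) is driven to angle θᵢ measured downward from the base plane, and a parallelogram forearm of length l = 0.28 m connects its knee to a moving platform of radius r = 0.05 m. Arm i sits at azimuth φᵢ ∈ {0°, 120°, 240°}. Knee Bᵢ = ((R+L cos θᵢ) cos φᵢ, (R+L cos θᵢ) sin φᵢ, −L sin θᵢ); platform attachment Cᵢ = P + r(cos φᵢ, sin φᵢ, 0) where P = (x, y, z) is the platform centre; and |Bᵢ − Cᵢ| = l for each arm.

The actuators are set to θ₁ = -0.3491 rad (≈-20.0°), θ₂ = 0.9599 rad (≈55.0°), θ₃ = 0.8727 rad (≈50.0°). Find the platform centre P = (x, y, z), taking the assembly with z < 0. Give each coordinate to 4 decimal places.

φ1=0.0°: virtual centre (0.2428, 0.0000, 0.0410), radius l
arm 2 at φ=120.0°: (R−r)+L cos θ2 = 0.1988;  S2 = (-0.0994, 0.1722, -0.0983)
φ3=240.0°: virtual centre (-0.1036, -0.1794, -0.0919), radius l
subtract pairs → two planes through P
linear system: -0.6844x+0.3444y = -0.0114−-0.2787z; -0.6927x+-0.3588y = -0.0093−-0.2659z
det = 0.4841;  x = 0.0151+-0.3958z,  y = -0.0032+0.0228z
sphere 1 gives Az²+Bz+C=0 with A=1.1571, B=0.0980, C=-0.0249;  B²−4AC=0.1246;  roots -0.1949, 0.1102;  negative root z = -0.1949
x = 0.0922, y = -0.0077

(0.0922, -0.0077, -0.1949)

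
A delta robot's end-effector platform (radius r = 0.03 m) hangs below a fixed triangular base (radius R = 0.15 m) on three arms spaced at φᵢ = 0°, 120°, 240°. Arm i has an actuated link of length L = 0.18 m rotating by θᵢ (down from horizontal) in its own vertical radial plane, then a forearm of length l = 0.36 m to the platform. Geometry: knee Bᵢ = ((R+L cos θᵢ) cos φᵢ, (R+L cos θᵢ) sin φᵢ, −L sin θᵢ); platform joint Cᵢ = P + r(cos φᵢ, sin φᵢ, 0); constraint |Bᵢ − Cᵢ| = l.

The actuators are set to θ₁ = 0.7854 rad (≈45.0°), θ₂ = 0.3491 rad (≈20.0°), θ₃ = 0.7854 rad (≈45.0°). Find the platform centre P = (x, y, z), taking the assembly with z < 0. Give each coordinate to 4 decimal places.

(-0.0335, 0.0581, -0.3449)

arm 1 at φ=0.0°: ρ1 = 0.2473;  S1 = (0.2473, 0.0000, -0.1273)
φ2=120.0°: virtual centre (-0.1446, 0.2504, -0.0616), radius l
S3 = (0.2473·cos240.0°, 0.2473·sin240.0°, -0.1273) = (-0.1236, -0.2141, -0.1273)
eliminate P² terms by subtracting sphere 1 from 2 and 3
linear system: -0.7837x+0.5008y = 0.0100−0.1314z; -0.7418x+-0.4283y = 0.0000−0.0000z
Cramer: x(z) = -0.0061+0.0796z;  y(z) = 0.0105-0.1379z
quadratic in z: (1.0253)z²+(0.2113)z+(-0.0491)=0, √Δ=0.4960 → z ∈ {-0.3449, 0.1388}; z = -0.3449 (taking z<0)
x = -0.0335, y = 0.0581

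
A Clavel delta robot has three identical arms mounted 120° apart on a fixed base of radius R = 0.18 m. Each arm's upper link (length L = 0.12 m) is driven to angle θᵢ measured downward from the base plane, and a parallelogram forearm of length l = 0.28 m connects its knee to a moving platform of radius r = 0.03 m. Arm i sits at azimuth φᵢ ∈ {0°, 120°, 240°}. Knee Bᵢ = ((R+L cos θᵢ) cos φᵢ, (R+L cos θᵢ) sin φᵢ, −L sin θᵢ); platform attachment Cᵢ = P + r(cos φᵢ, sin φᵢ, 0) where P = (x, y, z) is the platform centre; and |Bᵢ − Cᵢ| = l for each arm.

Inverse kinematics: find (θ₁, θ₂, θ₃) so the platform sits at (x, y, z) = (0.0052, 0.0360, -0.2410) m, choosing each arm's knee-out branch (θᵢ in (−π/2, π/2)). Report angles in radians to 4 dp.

θ₁ = 0.7857, θ₂ = 0.6113, θ₃ = 1.0472

φ1=0.0° → target in arm frame (0.0052, 0.0360)
  e−x'=0.1448;  (l²−L²−(e−x')²−y'²−z²)/2L = -0.0681
  θ1 = atan2(B,A) + arccos(C/0.2812) = 0.7857
arm 2 (φ=120.0°): x'=0.0286, y'=-0.0225
  A=0.1214, B=-0.2410, C=(l²−L²−A²−y'²−z²)/(2L)=-0.0389
  γ=atan2(-0.2410,0.1214)=-1.1041;  ψ=arccos(-0.1441)=1.7154;  θ2=γ+ψ≈0.6113
φ3=240.0° → target in arm frame (-0.0338, -0.0135)
  A=0.1838, B=-0.2410, C=(l²−L²−A²−y'²−z²)/(2L)=-0.1168
  θ3 = atan2(B,A) + arccos(C/0.3031) = 1.0472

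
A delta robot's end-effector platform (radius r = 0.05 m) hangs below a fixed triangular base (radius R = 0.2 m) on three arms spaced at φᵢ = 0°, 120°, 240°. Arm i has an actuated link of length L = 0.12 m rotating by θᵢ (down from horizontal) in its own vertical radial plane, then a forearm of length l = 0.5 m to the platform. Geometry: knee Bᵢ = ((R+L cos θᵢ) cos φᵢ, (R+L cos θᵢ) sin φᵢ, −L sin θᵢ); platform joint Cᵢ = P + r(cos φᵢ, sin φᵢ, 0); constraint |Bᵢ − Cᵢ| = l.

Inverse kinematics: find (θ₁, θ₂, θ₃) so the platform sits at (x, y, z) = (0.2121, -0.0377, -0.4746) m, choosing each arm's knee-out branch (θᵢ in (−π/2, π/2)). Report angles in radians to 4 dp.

φ1=0.0° → target in arm frame (0.2121, -0.0377)
  e−x'=-0.0621;  (l²−L²−(e−x')²−y'²−z²)/2L = 0.0212
  θ1 = atan2(B,A) + arccos(C/0.4786) = -0.1743
rotate P by −φ2: (-0.1387, -0.1648, -0.4746)
  A cos θ + B sin θ = C:  0.2887·cos θ + -0.4746·sin θ = -0.4173
  γ=atan2(-0.4746,0.2887)=-1.0243;  ψ=arccos(-0.7513)=2.4208;  θ2=γ+ψ≈1.3965
arm 3 (φ=240.0°): x'=-0.0734, y'=0.2025
  e−x'=0.2234;  (l²−L²−(e−x')²−y'²−z²)/2L = -0.3357
  γ=atan2(-0.4746,0.2234)=-1.1309;  ψ=arccos(-0.6400)=2.2653;  θ3=γ+ψ≈1.1345

θ₁ = -0.1743, θ₂ = 1.3965, θ₃ = 1.1345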